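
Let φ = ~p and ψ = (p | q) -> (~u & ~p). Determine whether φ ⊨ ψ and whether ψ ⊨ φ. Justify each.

(⟹) This fails. Under p = F, u = T, q = T, the left side is true but the right side is false.

(⟸) Assume the antecedent. If p is true, the antecedent cannot hold. If p is false, ~p reduces to true regardless of the other variables. Either way ~p holds.

Not equivalent: only (⇐) holds.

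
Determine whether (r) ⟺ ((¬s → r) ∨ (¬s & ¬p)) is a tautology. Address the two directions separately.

Only the forward direction holds.

[⇒] Assume the antecedent. If s is true, (¬s → r) ∨ (¬s & ¬p) reduces to true regardless of the other variables. If s is false, the antecedent forces (s = F, r = T, p = F) or (s = F, r = T, p = T), and (¬s → r) ∨ (¬s & ¬p) holds there. Either way (¬s → r) ∨ (¬s & ¬p) holds.

[⇐] This fails. Under s = F, r = F, p = F, the left side is false but the right side is true.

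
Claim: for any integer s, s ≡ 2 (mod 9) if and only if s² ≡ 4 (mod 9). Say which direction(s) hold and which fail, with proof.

Forward direction. Suppose s ≡ 2 (mod 9). Write s = 9j + 2. Then (9j + 2)² = 81j² + 36j + 4 = 9(9j² + 4j) + 4, so s² ≡ 4 (mod 9).

Converse. This fails: take s = 7. Then 7² = 49 ≡ 4 (mod 9), yet 7 ≡ 7 (mod 9), not 2.

Not equivalent: only (⇒) holds.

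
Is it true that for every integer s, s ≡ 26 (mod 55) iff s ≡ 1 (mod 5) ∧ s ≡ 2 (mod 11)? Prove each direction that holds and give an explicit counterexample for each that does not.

Neither direction holds.

[⇒] This fails: s = 26 gives 26 ≡ 26 (mod 55) but 26 ≡ 4 (mod 11), so the conjunction on the right does not hold.

[⇐] This fails: s = 46 satisfies both congruences on the right (46 ≡ 1 mod 5 and 46 ≡ 2 mod 11) yet 46 ≡ 46 (mod 55), not 26.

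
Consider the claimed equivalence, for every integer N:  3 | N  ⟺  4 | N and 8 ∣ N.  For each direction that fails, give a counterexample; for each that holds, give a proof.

(→) This fails: take N = 3. Certainly 3 ∣ 3, but 4 ∤ 3.

(←) This fails: take N = 8. Both 4 ∣ 8 and 8 ∣ 8, yet 8 is not a multiple of 3 (since 8 = 2·3 + 2), so 3 ∤ 8.

(⇒) fails and (⇐) fails.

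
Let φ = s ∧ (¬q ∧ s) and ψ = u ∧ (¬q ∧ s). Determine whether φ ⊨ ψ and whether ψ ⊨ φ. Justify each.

[⇒] This fails. Under u = F, s = T, q = F, the left side is true but the right side is false.

[⇐] Assume the antecedent. If u is true, the antecedent forces (u = T, s = T, q = F), and s ∧ (¬q ∧ s) holds there. If u is false, the antecedent cannot hold. Either way s ∧ (¬q ∧ s) holds.

Only the reverse direction holds.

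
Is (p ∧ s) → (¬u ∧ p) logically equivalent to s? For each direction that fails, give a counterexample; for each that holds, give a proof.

[⇒] This fails. Under s = F, u = F, p = F, the left side is true but the right side is false.

[⇐] This fails. Under s = T, u = T, p = T, the left side is false but the right side is true.

Both directions fail.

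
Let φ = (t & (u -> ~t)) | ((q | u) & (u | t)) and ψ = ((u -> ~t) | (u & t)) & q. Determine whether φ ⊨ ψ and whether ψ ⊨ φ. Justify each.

(⇒) fails and (⇐) fails.

(⇒) This fails. Under t = T, q = F, u = F, the left side is true but the right side is false.

(⇐) This fails. Under t = F, q = T, u = F, the left side is false but the right side is true.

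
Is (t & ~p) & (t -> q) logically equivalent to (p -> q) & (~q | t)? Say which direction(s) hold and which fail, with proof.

Forward direction. Assume the antecedent. If p is true, the antecedent cannot hold. If p is false, the antecedent forces (p = F, t = T, q = T), and (p -> q) & (~q | t) holds there. Either way (p -> q) & (~q | t) holds.

Converse. This fails. Under p = F, t = F, q = F, the left side is false but the right side is true.

Not equivalent: only (⇒) holds.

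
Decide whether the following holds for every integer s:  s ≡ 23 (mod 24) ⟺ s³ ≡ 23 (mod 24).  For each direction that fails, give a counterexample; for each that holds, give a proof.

Equivalent; both directions hold.

Forward direction. Suppose s ≡ 23 (mod 24). Write s = 24j + 23. Then (24j + 23)³ = 13824j³ + 39744j² + 38088j + 12167 = 24(576j³ + 1656j² + 1587j + 506) + 23, so s³ ≡ 23 (mod 24).

Converse. Suppose s³ ≡ 23 (mod 24). The only residue r in {0, …, 23} with r³ ≡ 23 (mod 24) is r = 23, so s ≡ 23 (mod 24).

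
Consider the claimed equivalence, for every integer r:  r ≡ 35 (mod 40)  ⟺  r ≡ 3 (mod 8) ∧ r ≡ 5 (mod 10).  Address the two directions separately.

Both directions hold.

(←) If r ≡ 3 (mod 8) and r ≡ 5 (mod 10), then by the Chinese remainder theorem r ≡ 35 (mod 40). This is exactly r ≡ 35 (mod 40).

(→) Suppose r ≡ 35 (mod 40); write r = 40j + 35. Since 8 ∣ 40, reducing mod 8 gives r ≡ 35 ≡ 3 (mod 8); since 10 ∣ 40, reducing mod 10 gives r ≡ 35 ≡ 5 (mod 10).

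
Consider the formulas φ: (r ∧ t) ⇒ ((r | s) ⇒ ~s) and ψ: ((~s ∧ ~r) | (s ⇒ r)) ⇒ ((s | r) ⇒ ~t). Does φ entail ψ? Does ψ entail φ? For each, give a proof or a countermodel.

Not equivalent: only (⇐) holds.

(⟹) This fails. Under r = T, s = F, t = T, the left side is true but the right side is false.

(⟸) Assume the antecedent. If r is true, the antecedent forces (r = T, s = F, t = F) or (r = T, s = T, t = F), and (r ∧ t) ⇒ ((r | s) ⇒ ~s) holds there. If r is false, (r ∧ t) ⇒ ((r | s) ⇒ ~s) reduces to true regardless of the other variables. Either way (r ∧ t) ⇒ ((r | s) ⇒ ~s) holds.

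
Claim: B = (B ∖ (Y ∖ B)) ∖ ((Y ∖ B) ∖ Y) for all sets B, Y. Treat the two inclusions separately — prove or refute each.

Both inclusions hold.

Forward inclusion. Let x ∈ B. Then either x ∈ B and x ∉ Y; or x ∈ B ∩ Y. In each case x ∈ (B ∖ (Y ∖ B)) ∖ ((Y ∖ B) ∖ Y), so B ⊆ (B ∖ (Y ∖ B)) ∖ ((Y ∖ B) ∖ Y).

Reverse inclusion. Let x ∈ (B ∖ (Y ∖ B)) ∖ ((Y ∖ B) ∖ Y). Then either x ∈ B and x ∉ Y; or x ∈ B ∩ Y. In each case x ∈ B, so (B ∖ (Y ∖ B)) ∖ ((Y ∖ B) ∖ Y) ⊆ B.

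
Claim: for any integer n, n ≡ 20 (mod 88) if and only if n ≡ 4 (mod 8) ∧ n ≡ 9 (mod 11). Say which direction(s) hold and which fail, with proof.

(⇐) If n ≡ 4 (mod 8) and n ≡ 9 (mod 11), then by the Chinese remainder theorem n ≡ 20 (mod 88). This is exactly n ≡ 20 (mod 88).

(⇒) Suppose n ≡ 20 (mod 88); write n = 88j + 20. Since 8 ∣ 88, reducing mod 8 gives n ≡ 20 ≡ 4 (mod 8); since 11 ∣ 88, reducing mod 11 gives n ≡ 20 ≡ 9 (mod 11).

Both directions hold.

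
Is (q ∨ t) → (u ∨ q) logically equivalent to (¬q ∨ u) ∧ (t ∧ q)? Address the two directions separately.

[⇒] This fails. Under u = F, q = F, t = F, the left side is true but the right side is false.

[⇐] Assume the antecedent. If u is true, (q ∨ t) → (u ∨ q) reduces to true regardless of the other variables. If u is false, the antecedent cannot hold. Either way (q ∨ t) → (u ∨ q) holds.

Only the converse holds.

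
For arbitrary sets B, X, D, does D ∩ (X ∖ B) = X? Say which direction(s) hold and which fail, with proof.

(⊆) Let x ∈ D ∩ (X ∖ B). Then x ∈ X ∩ D and x ∉ B, from which x ∈ X.

(⊇) This inclusion fails. Take B = ∅, X = {1}, D = ∅; then 1 ∈ X but 1 ∉ D ∩ (X ∖ B).

The sets are not equal: only the forward inclusion holds.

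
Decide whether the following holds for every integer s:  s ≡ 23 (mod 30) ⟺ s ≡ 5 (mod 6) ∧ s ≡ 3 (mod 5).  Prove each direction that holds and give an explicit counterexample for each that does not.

(→) Suppose s ≡ 23 (mod 30); write s = 30j + 23. Since 6 ∣ 30, reducing mod 6 gives s ≡ 23 ≡ 5 (mod 6); since 5 ∣ 30, reducing mod 5 gives s ≡ 23 ≡ 3 (mod 5).

(←) Conversely, if s ≡ 5 (mod 6) and s ≡ 3 (mod 5), then by the Chinese remainder theorem s ≡ 23 (mod 30). This is exactly s ≡ 23 (mod 30).

Equivalent; both directions hold.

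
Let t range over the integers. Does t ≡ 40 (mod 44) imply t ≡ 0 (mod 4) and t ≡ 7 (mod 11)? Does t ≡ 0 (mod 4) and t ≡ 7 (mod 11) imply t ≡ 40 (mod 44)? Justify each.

The biconditional holds.

[⇒] Suppose t ≡ 40 (mod 44); write t = 44j + 40. Since 4 ∣ 44, reducing mod 4 gives t ≡ 40 ≡ 0 (mod 4); since 11 ∣ 44, reducing mod 11 gives t ≡ 40 ≡ 7 (mod 11).

[⇐] Conversely, if t ≡ 0 (mod 4) and t ≡ 7 (mod 11), then by the Chinese remainder theorem t ≡ 40 (mod 44). This is exactly t ≡ 40 (mod 44).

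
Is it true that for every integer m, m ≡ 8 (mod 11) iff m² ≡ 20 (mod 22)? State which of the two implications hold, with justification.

(→) This fails: take m = 19. Then 19 ≡ 8 (mod 11), but 19² = 361 ≡ 9 (mod 22), not 20.

(←) This fails: take m = 14. Then 14² = 196 ≡ 20 (mod 22), yet 14 ≡ 3 (mod 11), not 8.

Neither direction holds.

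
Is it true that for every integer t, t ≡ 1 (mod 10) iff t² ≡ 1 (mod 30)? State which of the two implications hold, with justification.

(⇒) fails and (⇐) fails.

(→) This fails: take t = 21. Then 21 ≡ 1 (mod 10), but 21² = 441 ≡ 21 (mod 30), not 1.

(←) This fails: take t = 19. Then 19² = 361 ≡ 1 (mod 30), yet 19 ≡ 9 (mod 10), not 1.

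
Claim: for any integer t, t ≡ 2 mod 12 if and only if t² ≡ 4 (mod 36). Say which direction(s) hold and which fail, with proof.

(→) This fails: take t = 14. Then 14 ≡ 2 (mod 12), but 14² = 196 ≡ 16 (mod 36), not 4.

(←) This fails: take t = 16. Then 16² = 256 ≡ 4 (mod 36), yet 16 ≡ 4 (mod 12), not 2.

Both directions fail.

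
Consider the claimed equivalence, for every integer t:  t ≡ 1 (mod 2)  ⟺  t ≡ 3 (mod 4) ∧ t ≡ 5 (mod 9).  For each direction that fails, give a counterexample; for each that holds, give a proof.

Only the converse holds.

(→) This fails: t = 1 gives 1 ≡ 1 (mod 2) but 1 ≡ 1 (mod 4), so the conjunction on the right does not hold.

(←) Conversely, if t ≡ 3 (mod 4) and t ≡ 5 (mod 9), then by the Chinese remainder theorem t ≡ 23 (mod 36). Since 23 ≡ 1 (mod 2) and 2 ∣ 36, we get t ≡ 1 (mod 2).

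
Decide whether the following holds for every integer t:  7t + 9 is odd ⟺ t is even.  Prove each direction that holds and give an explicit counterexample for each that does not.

Converse. Suppose t is even; write t = 2j. Then 7t + 9 = 7·(2j) + 9 = 2·7j + 9, which is odd.

Forward direction. Suppose 7t + 9 is odd. Since 7 is odd, 7t and t have the same parity, so 7t + 9 ≡ t + 9 (mod 2). As 9 is odd, 7t + 9 is odd exactly when t is even. Thus t is even.

Both implications hold.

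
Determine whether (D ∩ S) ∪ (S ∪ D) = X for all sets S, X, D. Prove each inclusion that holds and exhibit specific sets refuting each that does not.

Forward inclusion. This inclusion fails. Take S = {1}, X = ∅, D = ∅; then 1 ∈ (D ∩ S) ∪ (S ∪ D) but 1 ∉ X.

Reverse inclusion. This inclusion fails. Take S = ∅, X = {1}, D = ∅; then 1 ∈ X but 1 ∉ (D ∩ S) ∪ (S ∪ D).

Neither inclusion holds.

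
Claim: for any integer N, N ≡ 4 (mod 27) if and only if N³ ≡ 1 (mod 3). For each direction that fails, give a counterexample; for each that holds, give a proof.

Only the forward direction holds.

[⇒] Suppose N ≡ 4 (mod 27). Then N³ ≡ 4³ = 64 (mod 27), and since 3 ∣ 27, also N³ ≡ 1 (mod 3).

[⇐] This fails: take N = 1. Then 1³ = 1 ≡ 1 (mod 3), yet 1 ≡ 1 (mod 27), not 4.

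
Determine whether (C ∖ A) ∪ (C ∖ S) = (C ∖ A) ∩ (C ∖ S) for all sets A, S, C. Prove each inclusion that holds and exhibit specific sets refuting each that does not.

The sets are not equal: only the reverse inclusion holds.

(⟹) This inclusion fails. Take A = {1}, S = ∅, C = {1}; then 1 ∈ (C ∖ A) ∪ (C ∖ S) but 1 ∉ (C ∖ A) ∩ (C ∖ S).

(⟸) Let x ∈ (C ∖ A) ∩ (C ∖ S). Then x ∈ C and x ∉ A, S, from which x ∈ (C ∖ A) ∪ (C ∖ S).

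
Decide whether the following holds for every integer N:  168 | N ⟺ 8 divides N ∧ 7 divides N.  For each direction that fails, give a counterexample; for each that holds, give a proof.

(⇒) If 168 ∣ N, write N = 168q. Since 168 = 21·8, N = 8·(21q), so 8 ∣ N; and since 168 = 24·7, N = 7·(24q), so 7 ∣ N.

(⇐) This fails: take N = 56. Both 8 ∣ 56 and 7 ∣ 56, yet 56 is not a multiple of 168 (since 56 = 0·168 + 56), so 168 ∤ 56.

Not equivalent: only (⇒) holds.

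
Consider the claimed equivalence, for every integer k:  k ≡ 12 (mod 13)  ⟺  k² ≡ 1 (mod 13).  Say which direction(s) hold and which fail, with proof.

(⟸) This fails: take k = 1. Then 1² = 1 ≡ 1 (mod 13), yet 1 ≡ 1 (mod 13), not 12.

(⟹) Suppose k ≡ 12 (mod 13). Write k = 13j + 12. Then (13j + 12)² = 169j² + 312j + 144 = 13(13j² + 24j + 11) + 1, so k² ≡ 1 (mod 13).

Only the forward implication holds.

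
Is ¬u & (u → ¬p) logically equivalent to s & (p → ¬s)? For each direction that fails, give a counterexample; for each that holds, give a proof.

Neither direction holds.

Forward direction. This fails. Under s = F, u = F, p = F, the left side is true but the right side is false.

Converse. This fails. Under s = T, u = T, p = F, the left side is false but the right side is true.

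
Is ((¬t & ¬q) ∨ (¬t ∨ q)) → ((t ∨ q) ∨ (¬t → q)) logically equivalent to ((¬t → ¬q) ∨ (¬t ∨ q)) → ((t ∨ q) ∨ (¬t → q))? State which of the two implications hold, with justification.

(→) Assume the antecedent. If t is true, the consequent reduces to true regardless of the other variables. If t is false, the antecedent forces (t = F, q = T), and the consequent holds there. Either way the consequent holds.

(←) Assume the antecedent. If t is true, the consequent reduces to true regardless of the other variables. If t is false, the antecedent forces (t = F, q = T), and the consequent holds there. Either way the consequent holds.

Both implications hold.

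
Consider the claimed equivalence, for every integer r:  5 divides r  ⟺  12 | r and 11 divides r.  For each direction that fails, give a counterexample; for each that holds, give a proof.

(⟹) This fails: take r = 5. Certainly 5 ∣ 5, but 12 ∤ 5.

(⟸) This fails: take r = 132. Both 12 ∣ 132 and 11 ∣ 132, yet 132 is not a multiple of 5 (since 132 = 26·5 + 2), so 5 ∤ 132.

Neither direction holds.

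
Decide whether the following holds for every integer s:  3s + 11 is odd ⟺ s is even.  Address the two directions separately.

Both directions hold.

Converse. Suppose s is even; write s = 2j. Then 3s + 11 = 3·(2j) + 11 = 2·3j + 11, which is odd.

Forward direction. Suppose 3s + 11 is odd. Since 3 is odd, 3s and s have the same parity, so 3s + 11 ≡ s + 11 (mod 2). As 11 is odd, 3s + 11 is odd exactly when s is even. Thus s is even.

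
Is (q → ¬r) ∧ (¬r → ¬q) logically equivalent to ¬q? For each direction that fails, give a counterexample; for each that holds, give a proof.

[⇒] Assume the antecedent. If r is true, the antecedent forces (r = T, q = F), and ¬q holds there. If r is false, the antecedent forces (r = F, q = F), and ¬q holds there. Either way ¬q holds.

[⇐] Assume the antecedent. If r is true, the antecedent forces (r = T, q = F), and (q → ¬r) ∧ (¬r → ¬q) holds there. If r is false, the antecedent forces (r = F, q = F), and (q → ¬r) ∧ (¬r → ¬q) holds there. Either way (q → ¬r) ∧ (¬r → ¬q) holds.

Both directions hold; the statement is true.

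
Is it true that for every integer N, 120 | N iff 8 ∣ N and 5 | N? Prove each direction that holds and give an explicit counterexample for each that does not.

Forward direction. If 120 ∣ N, write N = 120q. Since 120 = 15·8, N = 8·(15q), so 8 ∣ N; and since 120 = 24·5, N = 5·(24q), so 5 ∣ N.

Converse. This fails: take N = 40. Both 8 ∣ 40 and 5 ∣ 40, yet 40 is not a multiple of 120 (since 40 = 0·120 + 40), so 120 ∤ 40.

(⇒) holds; (⇐) fails.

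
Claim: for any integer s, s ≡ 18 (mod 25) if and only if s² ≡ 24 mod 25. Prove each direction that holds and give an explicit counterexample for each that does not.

(⟹) Suppose s ≡ 18 (mod 25). Write s = 25j + 18. Then (25j + 18)² = 625j² + 900j + 324 = 25(25j² + 36j + 12) + 24, so s² ≡ 24 (mod 25).

(⟸) This fails: take s = 7. Then 7² = 49 ≡ 24 (mod 25), yet 7 ≡ 7 (mod 25), not 18.

(⇒) holds; (⇐) fails.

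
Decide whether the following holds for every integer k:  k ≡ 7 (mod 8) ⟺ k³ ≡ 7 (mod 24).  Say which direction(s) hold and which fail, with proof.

(⟹) This fails: take k = 15. Then 15 ≡ 7 (mod 8), but 15³ = 3375 ≡ 15 (mod 24), not 7.

(⟸) Conversely, the residues r modulo 24 with r³ ≡ 7 (mod 24) are exactly {7}, and each is ≡ 7 (mod 8).

Only the converse holds.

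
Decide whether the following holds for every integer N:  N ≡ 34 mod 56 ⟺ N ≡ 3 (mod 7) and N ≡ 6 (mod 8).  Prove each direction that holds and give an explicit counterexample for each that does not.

[⇒] This fails: N = 34 gives 34 ≡ 34 (mod 56) but 34 ≡ 6 (mod 7), so the conjunction on the right does not hold.

[⇐] This fails: N = 38 satisfies both congruences on the right (38 ≡ 3 mod 7 and 38 ≡ 6 mod 8) yet 38 ≡ 38 (mod 56), not 34.

(⇒) fails and (⇐) fails.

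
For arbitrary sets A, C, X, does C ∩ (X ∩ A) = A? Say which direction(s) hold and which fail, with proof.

Only the forward inclusion holds.

(⟹) Let x ∈ C ∩ (X ∩ A). Then x ∈ A ∩ C ∩ X, from which x ∈ A.

(⟸) This inclusion fails. Take A = {1}, C = ∅, X = ∅; then 1 ∈ A but 1 ∉ C ∩ (X ∩ A).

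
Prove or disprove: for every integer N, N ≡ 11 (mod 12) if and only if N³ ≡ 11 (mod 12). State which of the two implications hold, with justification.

Both directions hold; the statement is true.

(⇒) Suppose N ≡ 11 (mod 12). Write N = 12j + 11. Then (12j + 11)³ = 1728j³ + 4752j² + 4356j + 1331 = 12(144j³ + 396j² + 363j + 110) + 11, so N³ ≡ 11 (mod 12).

(⇐) Conversely, suppose N³ ≡ 11 (mod 12). The only residue r in {0, …, 11} with r³ ≡ 11 (mod 12) is r = 11, so N ≡ 11 (mod 12).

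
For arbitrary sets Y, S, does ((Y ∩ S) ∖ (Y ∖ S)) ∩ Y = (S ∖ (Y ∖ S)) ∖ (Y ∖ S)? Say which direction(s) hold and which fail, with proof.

(⊆) holds; (⊇) fails.

(⟹) Let x ∈ ((Y ∩ S) ∖ (Y ∖ S)) ∩ Y. Then x ∈ Y ∩ S, from which x ∈ (S ∖ (Y ∖ S)) ∖ (Y ∖ S).

(⟸) This inclusion fails. Take Y = ∅, S = {1}; then 1 ∈ (S ∖ (Y ∖ S)) ∖ (Y ∖ S) but 1 ∉ ((Y ∩ S) ∖ (Y ∖ S)) ∩ Y.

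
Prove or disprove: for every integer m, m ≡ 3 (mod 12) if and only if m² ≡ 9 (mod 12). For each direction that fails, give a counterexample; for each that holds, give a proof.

Only the forward direction holds.

[⇒] Suppose m ≡ 3 (mod 12). Write m = 12j + 3. Then (12j + 3)² = 144j² + 72j + 9 = 12(12j² + 6j) + 9, so m² ≡ 9 (mod 12).

[⇐] This fails: take m = 9. Then 9² = 81 ≡ 9 (mod 12), yet 9 ≡ 9 (mod 12), not 3.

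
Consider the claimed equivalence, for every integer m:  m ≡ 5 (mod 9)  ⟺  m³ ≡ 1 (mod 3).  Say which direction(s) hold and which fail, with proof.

Forward direction. This fails: take m = 5. Then 5 ≡ 5 (mod 9), but 5³ = 125 ≡ 2 (mod 3), not 1.

Converse. This fails: take m = 1. Then 1³ = 1 ≡ 1 (mod 3), yet 1 ≡ 1 (mod 9), not 5.

Neither implication holds.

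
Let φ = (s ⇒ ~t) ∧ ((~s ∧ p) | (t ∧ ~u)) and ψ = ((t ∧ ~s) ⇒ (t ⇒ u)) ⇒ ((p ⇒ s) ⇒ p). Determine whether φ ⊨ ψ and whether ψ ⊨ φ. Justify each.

[⇐] This fails. Under p = T, u = F, t = F, s = T, the left side is false but the right side is true.

[⇒] Assume the antecedent. If p is true, the consequent reduces to true regardless of the other variables. If p is false, the antecedent forces (p = F, u = F, t = T, s = F), and the consequent holds there. Either way the consequent holds.

(⇒) holds; (⇐) fails.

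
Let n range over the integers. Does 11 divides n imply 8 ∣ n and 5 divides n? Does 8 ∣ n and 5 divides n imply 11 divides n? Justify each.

(⇒) fails and (⇐) fails.

(⇒) This fails: take n = 11. Certainly 11 ∣ 11, but 8 ∤ 11.

(⇐) This fails: take n = 40. Both 8 ∣ 40 and 5 ∣ 40, yet 40 is not a multiple of 11 (since 40 = 3·11 + 7), so 11 ∤ 40.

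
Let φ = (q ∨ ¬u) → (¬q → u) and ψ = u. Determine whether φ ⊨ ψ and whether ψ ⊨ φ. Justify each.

[⇒] This fails. Under q = T, u = F, the left side is true but the right side is false.

[⇐] Assume the antecedent. If q is true, (q ∨ ¬u) → (¬q → u) reduces to true regardless of the other variables. If q is false, the antecedent forces (q = F, u = T), and (q ∨ ¬u) → (¬q → u) holds there. Either way (q ∨ ¬u) → (¬q → u) holds.

Not equivalent: only (⇐) holds.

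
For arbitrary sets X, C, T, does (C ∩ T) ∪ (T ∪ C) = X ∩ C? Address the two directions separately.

(⊇) Let x ∈ X ∩ C. Then either x ∈ X ∩ C and x ∉ T; or x ∈ X ∩ C ∩ T. In each case x ∈ (C ∩ T) ∪ (T ∪ C), so X ∩ C ⊆ (C ∩ T) ∪ (T ∪ C).

(⊆) This inclusion fails. Take X = ∅, C = {1}, T = ∅; then 1 ∈ (C ∩ T) ∪ (T ∪ C) but 1 ∉ X ∩ C.

Only the reverse inclusion holds.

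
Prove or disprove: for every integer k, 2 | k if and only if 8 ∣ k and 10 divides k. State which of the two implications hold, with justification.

Not equivalent: only (⇐) holds.

(⇒) This fails: take k = 2. Certainly 2 ∣ 2, but 8 ∤ 2.

(⇐) Suppose 8 ∣ k and 10 ∣ k. Any common multiple of 8 and 10 is a multiple of their lcm; here lcm(8, 10) = 8·10/gcd(8, 10) = 80/2 = 40, so 40 ∣ k. Since 2 ∣ 40, it follows that 2 ∣ k.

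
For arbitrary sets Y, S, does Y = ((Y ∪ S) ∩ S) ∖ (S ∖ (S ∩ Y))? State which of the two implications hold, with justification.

(⊇) Let x ∈ ((Y ∪ S) ∩ S) ∖ (S ∖ (S ∩ Y)). Then x ∈ Y ∩ S, from which x ∈ Y.

(⊆) This inclusion fails. Take Y = {1}, S = ∅; then 1 ∈ Y but 1 ∉ ((Y ∪ S) ∩ S) ∖ (S ∖ (S ∩ Y)).

Only the reverse inclusion holds.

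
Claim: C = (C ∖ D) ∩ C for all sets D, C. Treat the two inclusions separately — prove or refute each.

(⊇) Let x ∈ (C ∖ D) ∩ C. Then x ∈ C and x ∉ D, from which x ∈ C.

(⊆) This inclusion fails. Take D = {1}, C = {1}; then 1 ∈ C but 1 ∉ (C ∖ D) ∩ C.

The sets are not equal: only the reverse inclusion holds.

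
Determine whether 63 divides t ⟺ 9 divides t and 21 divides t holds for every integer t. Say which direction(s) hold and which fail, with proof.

[⇒] If 63 ∣ t, write t = 63q. Since 63 = 7·9, t = 9·(7q), so 9 ∣ t; and since 63 = 3·21, t = 21·(3q), so 21 ∣ t.

[⇐] Suppose 9 ∣ t and 21 ∣ t. Any common multiple of 9 and 21 is a multiple of their lcm; here lcm(9, 21) = 9·21/gcd(9, 21) = 189/3 = 63, so 63 ∣ t.

Equivalent; both directions hold.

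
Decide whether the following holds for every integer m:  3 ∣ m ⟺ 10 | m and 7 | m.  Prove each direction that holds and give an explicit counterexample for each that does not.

Forward direction. This fails: take m = 3. Certainly 3 ∣ 3, but 10 ∤ 3.

Converse. This fails: take m = 70. Both 10 ∣ 70 and 7 ∣ 70, yet 70 is not a multiple of 3 (since 70 = 23·3 + 1), so 3 ∤ 70.

Neither implication holds.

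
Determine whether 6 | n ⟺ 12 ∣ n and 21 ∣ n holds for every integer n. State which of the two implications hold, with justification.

Forward direction. This fails: take n = 6. Certainly 6 ∣ 6, but 12 ∤ 6.

Converse. Suppose 12 ∣ n and 21 ∣ n. Any common multiple of 12 and 21 is a multiple of their lcm; here lcm(12, 21) = 12·21/gcd(12, 21) = 252/3 = 84, so 84 ∣ n. Since 6 ∣ 84, it follows that 6 ∣ n.

Only the converse holds.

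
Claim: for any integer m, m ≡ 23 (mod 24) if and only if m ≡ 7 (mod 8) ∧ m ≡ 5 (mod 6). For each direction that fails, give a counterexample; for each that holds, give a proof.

Both implications hold.

(⇐) If m ≡ 7 (mod 8) and m ≡ 5 (mod 6), then by the Chinese remainder theorem m ≡ 23 (mod 24). This is exactly m ≡ 23 (mod 24).

(⇒) Suppose m ≡ 23 (mod 24); write m = 24j + 23. Since 8 ∣ 24, reducing mod 8 gives m ≡ 23 ≡ 7 (mod 8); since 6 ∣ 24, reducing mod 6 gives m ≡ 23 ≡ 5 (mod 6).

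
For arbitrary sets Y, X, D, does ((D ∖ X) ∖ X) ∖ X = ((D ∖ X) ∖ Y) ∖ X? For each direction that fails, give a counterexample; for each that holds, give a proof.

(⟹) This inclusion fails. Take Y = {1}, X = ∅, D = {1}; then 1 ∈ ((D ∖ X) ∖ X) ∖ X but 1 ∉ ((D ∖ X) ∖ Y) ∖ X.

(⟸) Let x ∈ ((D ∖ X) ∖ Y) ∖ X. Then x ∈ D and x ∉ Y, X, from which x ∈ ((D ∖ X) ∖ X) ∖ X.

(⊆) fails; (⊇) holds.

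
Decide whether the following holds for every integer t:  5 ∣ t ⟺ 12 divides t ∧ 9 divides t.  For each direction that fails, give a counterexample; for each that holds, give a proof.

(⇒) fails and (⇐) fails.

[⇒] This fails: take t = 5. Certainly 5 ∣ 5, but 12 ∤ 5.

[⇐] This fails: take t = 36. Both 12 ∣ 36 and 9 ∣ 36, yet 36 is not a multiple of 5 (since 36 = 7·5 + 1), so 5 ∤ 36.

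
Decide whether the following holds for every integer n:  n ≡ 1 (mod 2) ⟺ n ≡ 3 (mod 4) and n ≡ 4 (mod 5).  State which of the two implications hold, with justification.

(→) This fails: n = 1 gives 1 ≡ 1 (mod 2) but 1 ≡ 1 (mod 4), so the conjunction on the right does not hold.

(←) Conversely, if n ≡ 3 (mod 4) and n ≡ 4 (mod 5), then by the Chinese remainder theorem n ≡ 19 (mod 20). Since 19 ≡ 1 (mod 2) and 2 ∣ 20, we get n ≡ 1 (mod 2).

Not equivalent: only (⇐) holds.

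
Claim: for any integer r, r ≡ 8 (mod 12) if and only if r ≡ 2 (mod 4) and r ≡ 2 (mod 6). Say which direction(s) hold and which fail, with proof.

Forward direction. This fails: r = 8 gives 8 ≡ 8 (mod 12) but 8 ≡ 0 (mod 4), so the conjunction on the right does not hold.

Converse. This fails: r = 2 satisfies both congruences on the right (2 ≡ 2 mod 4 and 2 ≡ 2 mod 6) yet 2 ≡ 2 (mod 12), not 8.

(⇒) fails and (⇐) fails.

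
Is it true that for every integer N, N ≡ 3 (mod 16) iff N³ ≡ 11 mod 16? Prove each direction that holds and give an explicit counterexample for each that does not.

Both directions hold; the statement is true.

[⇒] Suppose N ≡ 3 (mod 16). Write N = 16j + 3. Then (16j + 3)³ = 4096j³ + 2304j² + 432j + 27 = 16(256j³ + 144j² + 27j + 1) + 11, so N³ ≡ 11 (mod 16).

[⇐] Conversely, suppose N³ ≡ 11 (mod 16). The only residue r in {0, …, 15} with r³ ≡ 11 (mod 16) is r = 3, so N ≡ 3 (mod 16).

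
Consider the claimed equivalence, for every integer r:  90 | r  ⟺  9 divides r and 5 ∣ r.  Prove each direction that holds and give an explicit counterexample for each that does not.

(⟸) This fails: take r = 45. Both 9 ∣ 45 and 5 ∣ 45, yet 45 is not a multiple of 90 (since 45 = 0·90 + 45), so 90 ∤ 45.

(⟹) If 90 ∣ r, write r = 90q. Since 90 = 10·9, r = 9·(10q), so 9 ∣ r; and since 90 = 18·5, r = 5·(18q), so 5 ∣ r.

Only the forward implication holds.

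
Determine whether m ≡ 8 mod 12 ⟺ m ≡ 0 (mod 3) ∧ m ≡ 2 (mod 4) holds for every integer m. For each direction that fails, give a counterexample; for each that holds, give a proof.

Neither implication holds.

(⇒) This fails: m = 8 gives 8 ≡ 8 (mod 12) but 8 ≡ 2 (mod 3), so the conjunction on the right does not hold.

(⇐) This fails: m = 6 satisfies both congruences on the right (6 ≡ 0 mod 3 and 6 ≡ 2 mod 4) yet 6 ≡ 6 (mod 12), not 8.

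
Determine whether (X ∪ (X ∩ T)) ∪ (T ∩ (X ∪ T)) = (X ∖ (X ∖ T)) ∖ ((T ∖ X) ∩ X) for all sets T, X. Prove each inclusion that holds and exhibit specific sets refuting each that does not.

Forward inclusion. This inclusion fails. Take T = {1}, X = ∅; then 1 ∈ (X ∪ (X ∩ T)) ∪ (T ∩ (X ∪ T)) but 1 ∉ (X ∖ (X ∖ T)) ∖ ((T ∖ X) ∩ X).

Reverse inclusion. Let x ∈ (X ∖ (X ∖ T)) ∖ ((T ∖ X) ∩ X). Then x ∈ T ∩ X, from which x ∈ (X ∪ (X ∩ T)) ∪ (T ∩ (X ∪ T)).

The sets are not equal: only the reverse inclusion holds.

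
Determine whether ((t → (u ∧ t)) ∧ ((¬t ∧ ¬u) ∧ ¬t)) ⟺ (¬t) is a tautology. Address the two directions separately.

(⟸) This fails. Under u = T, t = F, the left side is false but the right side is true.

(⟹) Assume the antecedent. If u is true, the antecedent cannot hold. If u is false, the antecedent forces (u = F, t = F), and ¬t holds there. Either way ¬t holds.

Not equivalent: only (⇒) holds.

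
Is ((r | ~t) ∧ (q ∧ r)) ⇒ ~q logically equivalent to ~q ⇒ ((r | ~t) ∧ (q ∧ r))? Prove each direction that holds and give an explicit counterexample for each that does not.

[⇒] This fails. Under t = F, r = F, q = F, the left side is true but the right side is false.

[⇐] This fails. Under t = F, r = T, q = T, the left side is false but the right side is true.

Neither implication holds.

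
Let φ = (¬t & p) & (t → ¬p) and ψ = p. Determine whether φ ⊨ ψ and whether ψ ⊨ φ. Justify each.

(⇒) holds; (⇐) fails.

Forward direction. Assume the antecedent. If p is true, p reduces to true regardless of the other variables. If p is false, the antecedent cannot hold. Either way p holds.

Converse. This fails. Under p = T, t = T, the left side is false but the right side is true.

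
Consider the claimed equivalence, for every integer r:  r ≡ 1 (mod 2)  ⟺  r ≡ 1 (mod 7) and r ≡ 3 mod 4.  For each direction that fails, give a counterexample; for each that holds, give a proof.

[⇒] This fails: r = 1 gives 1 ≡ 1 (mod 2) but 1 ≡ 1 (mod 4), so the conjunction on the right does not hold.

[⇐] Conversely, if r ≡ 1 (mod 7) and r ≡ 3 (mod 4), then by the Chinese remainder theorem r ≡ 15 (mod 28). Since 15 ≡ 1 (mod 2) and 2 ∣ 28, we get r ≡ 1 (mod 2).

(⇒) fails; (⇐) holds.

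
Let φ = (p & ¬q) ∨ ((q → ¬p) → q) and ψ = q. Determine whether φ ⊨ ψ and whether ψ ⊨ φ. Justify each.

(→) This fails. Under p = T, q = F, the left side is true but the right side is false.

(←) Assume the antecedent. If p is true, (p & ¬q) ∨ ((q → ¬p) → q) reduces to true regardless of the other variables. If p is false, the antecedent forces (p = F, q = T), and (p & ¬q) ∨ ((q → ¬p) → q) holds there. Either way (p & ¬q) ∨ ((q → ¬p) → q) holds.

Only the converse holds.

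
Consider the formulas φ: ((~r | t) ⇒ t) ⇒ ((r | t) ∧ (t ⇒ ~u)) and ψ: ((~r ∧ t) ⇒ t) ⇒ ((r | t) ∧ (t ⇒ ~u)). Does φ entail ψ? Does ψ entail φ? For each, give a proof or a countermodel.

Only the reverse direction holds.

(→) This fails. Under r = F, t = F, u = F, the left side is true but the right side is false.

(←) Assume the antecedent. If t is true, the antecedent forces (r = F, t = T, u = F) or (r = T, t = T, u = F), and the consequent holds there. If t is false, the consequent reduces to true regardless of the other variables. Either way the consequent holds.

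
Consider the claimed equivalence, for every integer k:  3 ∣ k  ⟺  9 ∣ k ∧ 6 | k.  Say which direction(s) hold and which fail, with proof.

(←) Suppose 9 ∣ k and 6 ∣ k. Any common multiple of 9 and 6 is a multiple of their lcm; here lcm(9, 6) = 9·6/gcd(9, 6) = 54/3 = 18, so 18 ∣ k. Since 3 ∣ 18, it follows that 3 ∣ k.

(→) This fails: take k = 3. Certainly 3 ∣ 3, but 9 ∤ 3.

Only the reverse direction holds.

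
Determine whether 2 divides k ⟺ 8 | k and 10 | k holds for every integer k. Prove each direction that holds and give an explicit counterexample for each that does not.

(→) This fails: take k = 2. Certainly 2 ∣ 2, but 8 ∤ 2.

(←) Suppose 8 ∣ k and 10 ∣ k. Any common multiple of 8 and 10 is a multiple of their lcm; here lcm(8, 10) = 8·10/gcd(8, 10) = 80/2 = 40, so 40 ∣ k. Since 2 ∣ 40, it follows that 2 ∣ k.

The forward direction fails; the converse holds.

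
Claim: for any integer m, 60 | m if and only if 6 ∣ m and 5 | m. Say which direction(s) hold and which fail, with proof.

Forward direction. If 60 ∣ m, write m = 60q. Since 60 = 10·6, m = 6·(10q), so 6 ∣ m; and since 60 = 12·5, m = 5·(12q), so 5 ∣ m.

Converse. This fails: take m = 30. Both 6 ∣ 30 and 5 ∣ 30, yet 30 is not a multiple of 60 (since 30 = 0·60 + 30), so 60 ∤ 30.

Not equivalent: only (⇒) holds.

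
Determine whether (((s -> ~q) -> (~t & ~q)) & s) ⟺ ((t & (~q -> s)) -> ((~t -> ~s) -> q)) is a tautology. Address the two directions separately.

(→) Assume the antecedent. If q is true, the consequent reduces to true regardless of the other variables. If q is false, the antecedent forces (q = F, s = T, t = F), and the consequent holds there. Either way the consequent holds.

(←) This fails. Under q = F, s = F, t = F, the left side is false but the right side is true.

(⇒) holds; (⇐) fails.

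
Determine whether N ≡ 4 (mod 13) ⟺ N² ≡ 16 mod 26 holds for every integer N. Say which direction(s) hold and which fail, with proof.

Neither implication holds.

Forward direction. This fails: take N = 17. Then 17 ≡ 4 (mod 13), but 17² = 289 ≡ 3 (mod 26), not 16.

Converse. This fails: take N = 22. Then 22² = 484 ≡ 16 (mod 26), yet 22 ≡ 9 (mod 13), not 4.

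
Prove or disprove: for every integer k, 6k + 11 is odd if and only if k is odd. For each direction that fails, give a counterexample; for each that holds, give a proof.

The forward direction fails; the converse holds.

(⟸) Suppose k is odd. Since 6 is even, 6k is even for every k, so 6k + 11 has the same parity as 11, which is odd. Hence 6k + 11 is odd.

(⟹) This fails: take k = 0. Then 6k + 11 = 11, which is odd, yet k = 0 is even, not odd.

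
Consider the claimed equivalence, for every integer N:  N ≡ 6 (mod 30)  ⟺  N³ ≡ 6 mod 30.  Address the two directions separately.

Both directions hold; the statement is true.

[⇐] Suppose N³ ≡ 6 (mod 30). The only residue r in {0, …, 29} with r³ ≡ 6 (mod 30) is r = 6, so N ≡ 6 (mod 30).

[⇒] Suppose N ≡ 6 (mod 30). Write N = 30j + 6. Then (30j + 6)³ = 27000j³ + 16200j² + 3240j + 216 = 30(900j³ + 540j² + 108j + 7) + 6, so N³ ≡ 6 (mod 30).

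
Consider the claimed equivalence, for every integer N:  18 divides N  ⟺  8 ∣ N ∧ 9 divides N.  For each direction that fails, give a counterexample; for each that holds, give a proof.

Only the converse holds.

(⟸) Suppose 8 ∣ N and 9 ∣ N. Any common multiple of 8 and 9 is a multiple of their lcm; here gcd(8, 9) = 1, so lcm(8, 9) = 8·9 = 72, so 72 ∣ N. Since 18 ∣ 72, it follows that 18 ∣ N.

(⟹) This fails: take N = 18. Certainly 18 ∣ 18, but 8 ∤ 18.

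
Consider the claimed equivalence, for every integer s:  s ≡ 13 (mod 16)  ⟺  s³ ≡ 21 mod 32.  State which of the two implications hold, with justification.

(⇒) This fails: take s = 29. Then 29 ≡ 13 (mod 16), but 29³ = 24389 ≡ 5 (mod 32), not 21.

(⇐) Conversely, the residues r modulo 32 with r³ ≡ 21 (mod 32) are exactly {13}, and each is ≡ 13 (mod 16).

Not equivalent: only (⇐) holds.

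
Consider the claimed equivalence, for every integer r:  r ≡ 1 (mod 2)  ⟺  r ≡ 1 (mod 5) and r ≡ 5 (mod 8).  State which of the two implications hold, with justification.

Only the reverse direction holds.

[⇒] This fails: r = 1 gives 1 ≡ 1 (mod 2) but 1 ≡ 1 (mod 8), so the conjunction on the right does not hold.

[⇐] Conversely, if r ≡ 1 (mod 5) and r ≡ 5 (mod 8), then by the Chinese remainder theorem r ≡ 21 (mod 40). Since 21 ≡ 1 (mod 2) and 2 ∣ 40, we get r ≡ 1 (mod 2).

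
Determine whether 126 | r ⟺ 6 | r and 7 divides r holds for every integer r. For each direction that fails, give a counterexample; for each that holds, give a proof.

(⟹) If 126 ∣ r, write r = 126q. Since 126 = 21·6, r = 6·(21q), so 6 ∣ r; and since 126 = 18·7, r = 7·(18q), so 7 ∣ r.

(⟸) This fails: take r = 42. Both 6 ∣ 42 and 7 ∣ 42, yet 42 is not a multiple of 126 (since 42 = 0·126 + 42), so 126 ∤ 42.

(⇒) holds; (⇐) fails.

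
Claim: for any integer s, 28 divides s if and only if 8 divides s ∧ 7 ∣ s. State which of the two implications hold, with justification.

[⇒] This fails: take s = 28. Certainly 28 ∣ 28, but 8 ∤ 28.

[⇐] Suppose 8 ∣ s and 7 ∣ s. Any common multiple of 8 and 7 is a multiple of their lcm; here gcd(8, 7) = 1, so lcm(8, 7) = 8·7 = 56, so 56 ∣ s. Since 28 ∣ 56, it follows that 28 ∣ s.

Only the converse holds.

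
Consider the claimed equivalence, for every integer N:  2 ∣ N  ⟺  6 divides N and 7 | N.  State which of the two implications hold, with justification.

[⇒] This fails: take N = 2. Certainly 2 ∣ 2, but 6 ∤ 2.

[⇐] Suppose 6 ∣ N and 7 ∣ N. Any common multiple of 6 and 7 is a multiple of their lcm; here gcd(6, 7) = 1, so lcm(6, 7) = 6·7 = 42, so 42 ∣ N. Since 2 ∣ 42, it follows that 2 ∣ N.

Not equivalent: only (⇐) holds.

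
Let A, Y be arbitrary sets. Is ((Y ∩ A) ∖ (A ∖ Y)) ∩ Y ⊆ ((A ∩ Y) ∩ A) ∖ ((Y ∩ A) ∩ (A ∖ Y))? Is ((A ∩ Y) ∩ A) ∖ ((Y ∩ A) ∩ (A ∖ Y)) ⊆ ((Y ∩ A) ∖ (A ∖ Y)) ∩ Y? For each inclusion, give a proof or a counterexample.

The two sets are equal.

(⊆) Let x ∈ ((Y ∩ A) ∖ (A ∖ Y)) ∩ Y. Then x ∈ A ∩ Y, from which x ∈ ((A ∩ Y) ∩ A) ∖ ((Y ∩ A) ∩ (A ∖ Y)).

(⊇) Let x ∈ ((A ∩ Y) ∩ A) ∖ ((Y ∩ A) ∩ (A ∖ Y)). Then x ∈ A ∩ Y, from which x ∈ ((Y ∩ A) ∖ (A ∖ Y)) ∩ Y.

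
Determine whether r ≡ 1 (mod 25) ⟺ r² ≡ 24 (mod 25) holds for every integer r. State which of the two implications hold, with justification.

Forward direction. This fails: take r = 1. Then 1 ≡ 1 (mod 25), but 1² = 1 ≡ 1 (mod 25), not 24.

Converse. This fails: take r = 7. Then 7² = 49 ≡ 24 (mod 25), yet 7 ≡ 7 (mod 25), not 1.

(⇒) fails and (⇐) fails.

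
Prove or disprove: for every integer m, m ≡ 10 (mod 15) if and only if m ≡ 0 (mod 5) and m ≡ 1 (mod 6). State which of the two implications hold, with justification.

Forward direction. This fails: m = 10 gives 10 ≡ 10 (mod 15) but 10 ≡ 4 (mod 6), so the conjunction on the right does not hold.

Converse. If m ≡ 0 (mod 5) and m ≡ 1 (mod 6), then by the Chinese remainder theorem m ≡ 25 (mod 30). Since 25 ≡ 10 (mod 15) and 15 ∣ 30, we get m ≡ 10 (mod 15).

Not equivalent: only (⇐) holds.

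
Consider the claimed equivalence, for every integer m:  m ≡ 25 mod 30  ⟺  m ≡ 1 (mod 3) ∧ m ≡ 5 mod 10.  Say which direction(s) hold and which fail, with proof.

Both implications hold.

Forward direction. Suppose m ≡ 25 (mod 30); write m = 30j + 25. Since 3 ∣ 30, reducing mod 3 gives m ≡ 25 ≡ 1 (mod 3); since 10 ∣ 30, reducing mod 10 gives m ≡ 25 ≡ 5 (mod 10).

Converse. If m ≡ 1 (mod 3) and m ≡ 5 (mod 10), then by the Chinese remainder theorem m ≡ 25 (mod 30). This is exactly m ≡ 25 (mod 30).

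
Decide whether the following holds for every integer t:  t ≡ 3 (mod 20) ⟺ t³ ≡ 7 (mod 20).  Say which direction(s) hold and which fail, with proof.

(⇒) Suppose t ≡ 3 (mod 20). Write t = 20j + 3. Then (20j + 3)³ = 8000j³ + 3600j² + 540j + 27 = 20(400j³ + 180j² + 27j + 1) + 7, so t³ ≡ 7 (mod 20).

(⇐) Conversely, suppose t³ ≡ 7 (mod 20). The only residue r in {0, …, 19} with r³ ≡ 7 (mod 20) is r = 3, so t ≡ 3 (mod 20).

Both directions hold; the statement is true.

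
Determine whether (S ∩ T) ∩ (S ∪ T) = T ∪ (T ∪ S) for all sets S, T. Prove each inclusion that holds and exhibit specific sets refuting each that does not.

Only the forward inclusion holds.

(⊆) Let x ∈ (S ∩ T) ∩ (S ∪ T). Then x ∈ S ∩ T, from which x ∈ T ∪ (T ∪ S).

(⊇) This inclusion fails. Take S = {1}, T = ∅; then 1 ∈ T ∪ (T ∪ S) but 1 ∉ (S ∩ T) ∩ (S ∪ T).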